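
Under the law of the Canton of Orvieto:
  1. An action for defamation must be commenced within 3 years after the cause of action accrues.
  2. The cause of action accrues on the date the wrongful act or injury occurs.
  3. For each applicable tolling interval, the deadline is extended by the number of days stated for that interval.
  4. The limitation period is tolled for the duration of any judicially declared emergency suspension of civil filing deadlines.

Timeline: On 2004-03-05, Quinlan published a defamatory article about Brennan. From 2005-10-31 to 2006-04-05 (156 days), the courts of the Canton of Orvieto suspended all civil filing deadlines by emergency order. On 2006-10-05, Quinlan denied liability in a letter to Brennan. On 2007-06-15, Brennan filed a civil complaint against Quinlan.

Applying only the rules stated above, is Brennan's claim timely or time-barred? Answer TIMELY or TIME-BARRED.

The claim accrued on 2004-03-05, when the wrongful act occurred.
Adding the 3 years base period to 2004-03-05 gives a deadline of 2007-03-05, before any tolling.
The period was tolled for 156 days by the emergency suspension of filing deadlines (2005-10-31 to 2006-04-05), pushing the deadline to 2007-08-08.
Nothing else in the chronology tolls or restarts the period.
Filing on 2007-06-15 beat the 2007-08-08 deadline — the action is timely.

TIMELY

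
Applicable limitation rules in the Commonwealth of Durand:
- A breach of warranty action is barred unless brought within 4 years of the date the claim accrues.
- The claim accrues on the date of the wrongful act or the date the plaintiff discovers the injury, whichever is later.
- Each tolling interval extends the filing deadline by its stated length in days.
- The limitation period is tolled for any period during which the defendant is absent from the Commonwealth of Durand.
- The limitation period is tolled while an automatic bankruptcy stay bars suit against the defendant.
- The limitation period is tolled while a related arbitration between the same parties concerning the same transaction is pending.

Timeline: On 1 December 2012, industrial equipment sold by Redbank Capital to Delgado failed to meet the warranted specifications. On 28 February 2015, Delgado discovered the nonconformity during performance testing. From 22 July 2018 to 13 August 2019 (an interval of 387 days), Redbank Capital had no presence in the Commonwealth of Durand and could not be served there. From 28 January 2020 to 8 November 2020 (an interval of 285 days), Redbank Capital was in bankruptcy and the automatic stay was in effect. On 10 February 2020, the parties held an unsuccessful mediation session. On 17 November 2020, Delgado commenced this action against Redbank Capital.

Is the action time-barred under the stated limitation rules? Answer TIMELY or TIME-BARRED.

Taking the later of the act (1 December 2012) and discovery (28 February 2015), the claim accrued on 28 February 2015.
Adding the 4 years base period to 28 February 2015 gives a deadline of 28 February 2019, before any tolling.
The period was tolled for 387 days by the defendant's absence from the jurisdiction (22 July 2018 to 13 August 2019), pushing the deadline to 21 March 2020.
Because the automatic bankruptcy stay ran from 28 January 2020 to 8 November 2020, the deadline is extended by 285 days to 31 December 2020.
None of the other events listed affects the running of the period under the stated rules.
Filing on 17 November 2020 beat the 31 December 2020 deadline — the action is timely.

TIMELY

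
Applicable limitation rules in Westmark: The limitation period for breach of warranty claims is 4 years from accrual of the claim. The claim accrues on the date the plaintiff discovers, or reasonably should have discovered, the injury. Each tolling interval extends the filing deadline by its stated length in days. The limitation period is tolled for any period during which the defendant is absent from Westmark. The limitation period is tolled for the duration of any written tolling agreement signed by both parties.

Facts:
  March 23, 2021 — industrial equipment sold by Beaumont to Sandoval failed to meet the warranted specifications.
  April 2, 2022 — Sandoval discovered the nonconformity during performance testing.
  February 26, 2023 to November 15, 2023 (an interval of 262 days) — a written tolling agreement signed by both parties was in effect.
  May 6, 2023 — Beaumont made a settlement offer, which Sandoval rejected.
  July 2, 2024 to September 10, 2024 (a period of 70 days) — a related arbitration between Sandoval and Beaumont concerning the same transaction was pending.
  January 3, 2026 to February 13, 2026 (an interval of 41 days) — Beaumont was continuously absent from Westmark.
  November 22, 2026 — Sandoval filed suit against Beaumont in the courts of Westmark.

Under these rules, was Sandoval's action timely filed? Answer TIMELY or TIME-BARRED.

The claim did not accrue until Sandoval discovered the injury on April 2, 2022; the March 23, 2021 act date does not start the clock under the stated rule.
The untolled deadline — 4 years after April 2, 2022 — is April 2, 2026.
The period was tolled for 262 days by the written tolling agreement (February 26, 2023 to November 15, 2023), pushing the deadline to December 20, 2026.
The period was tolled for 41 days by the defendant's absence from the jurisdiction (January 3, 2026 to February 13, 2026), pushing the deadline to January 30, 2027.
The pending related arbitration from July 2, 2024 to September 10, 2024 does not toll the period, because no stated rule makes a pending arbitration a tolling event.
The other events in the timeline have no effect on the limitation period under the stated rules.
Sandoval filed on November 22, 2026, before the January 30, 2027 deadline, so the action is timely.

TIMELY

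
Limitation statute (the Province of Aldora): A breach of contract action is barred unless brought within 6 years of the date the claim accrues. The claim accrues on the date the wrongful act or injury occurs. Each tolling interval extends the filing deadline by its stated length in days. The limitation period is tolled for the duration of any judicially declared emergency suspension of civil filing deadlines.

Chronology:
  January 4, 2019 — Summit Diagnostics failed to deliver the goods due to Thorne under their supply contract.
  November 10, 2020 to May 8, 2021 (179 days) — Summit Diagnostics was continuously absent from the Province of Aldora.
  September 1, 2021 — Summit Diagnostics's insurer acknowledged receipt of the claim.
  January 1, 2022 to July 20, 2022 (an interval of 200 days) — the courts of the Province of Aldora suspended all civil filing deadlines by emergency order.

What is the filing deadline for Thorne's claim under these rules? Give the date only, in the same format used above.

The claim accrued on January 4, 2019, the date of the act.
6 years from January 4, 2019 is January 4, 2025.
The emergency suspension of filing deadlines from January 1, 2022 to July 20, 2022 tolled the period for 200 days, extending the deadline to July 23, 2025.
Although the defendant's absence ran from November 10, 2020 to May 8, 2021, the stated rules do not make that a tolling event, so it is disregarded.
None of the other events listed affects the running of the period under the stated rules.

July 23, 2025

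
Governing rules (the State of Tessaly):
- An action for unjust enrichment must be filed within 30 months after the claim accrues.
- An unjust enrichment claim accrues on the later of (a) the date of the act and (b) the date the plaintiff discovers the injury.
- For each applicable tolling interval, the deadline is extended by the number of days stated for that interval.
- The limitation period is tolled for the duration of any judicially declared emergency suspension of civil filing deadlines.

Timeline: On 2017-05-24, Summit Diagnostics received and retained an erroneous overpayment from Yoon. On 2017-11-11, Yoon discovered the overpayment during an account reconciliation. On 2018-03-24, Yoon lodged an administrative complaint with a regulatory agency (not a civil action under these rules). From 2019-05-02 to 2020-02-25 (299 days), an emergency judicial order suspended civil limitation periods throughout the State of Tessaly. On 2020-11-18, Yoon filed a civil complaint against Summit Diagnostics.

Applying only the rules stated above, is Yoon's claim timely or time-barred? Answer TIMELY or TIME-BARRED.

TIMELY

The claim accrued on 2017-11-11 — the later of the 2017-05-24 act and the 2017-11-11 discovery.
30 months from 2017-11-11 is 2020-05-11.
Because the emergency suspension of filing deadlines ran from 2019-05-02 to 2020-02-25, the deadline is extended by 299 days to 2021-03-06.
The other events in the timeline have no effect on the limitation period under the stated rules.
Filing on 2020-11-18 beat the 2021-03-06 deadline — the action is timely.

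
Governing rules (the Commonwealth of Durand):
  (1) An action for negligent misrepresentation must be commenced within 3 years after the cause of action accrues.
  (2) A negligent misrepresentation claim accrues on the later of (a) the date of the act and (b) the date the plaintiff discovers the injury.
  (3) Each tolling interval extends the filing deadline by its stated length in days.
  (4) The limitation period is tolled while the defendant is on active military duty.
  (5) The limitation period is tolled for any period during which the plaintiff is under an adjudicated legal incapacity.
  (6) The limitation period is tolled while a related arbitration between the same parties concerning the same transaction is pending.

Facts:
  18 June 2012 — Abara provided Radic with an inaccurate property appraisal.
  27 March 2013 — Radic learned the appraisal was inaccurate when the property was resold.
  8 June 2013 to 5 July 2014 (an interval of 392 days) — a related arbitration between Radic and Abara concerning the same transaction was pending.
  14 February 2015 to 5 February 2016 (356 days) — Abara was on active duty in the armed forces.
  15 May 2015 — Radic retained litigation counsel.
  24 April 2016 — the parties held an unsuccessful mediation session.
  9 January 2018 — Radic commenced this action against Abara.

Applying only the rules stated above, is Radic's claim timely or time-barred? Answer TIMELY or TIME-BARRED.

The claim accrued on 27 March 2013 — the later of the 18 June 2012 act and the 27 March 2013 discovery.
Adding the 3 years base period to 27 March 2013 gives a deadline of 27 March 2016, before any tolling.
Because the pending related arbitration ran from 8 June 2013 to 5 July 2014, the deadline is extended by 392 days to 23 April 2017.
The defendant's active military service from 14 February 2015 to 5 February 2016 tolled the period for 356 days, extending the deadline to 14 April 2018.
Nothing else in the chronology tolls or restarts the period.
Filing on 9 January 2018 beat the 14 April 2018 deadline — the action is timely.

TIMELY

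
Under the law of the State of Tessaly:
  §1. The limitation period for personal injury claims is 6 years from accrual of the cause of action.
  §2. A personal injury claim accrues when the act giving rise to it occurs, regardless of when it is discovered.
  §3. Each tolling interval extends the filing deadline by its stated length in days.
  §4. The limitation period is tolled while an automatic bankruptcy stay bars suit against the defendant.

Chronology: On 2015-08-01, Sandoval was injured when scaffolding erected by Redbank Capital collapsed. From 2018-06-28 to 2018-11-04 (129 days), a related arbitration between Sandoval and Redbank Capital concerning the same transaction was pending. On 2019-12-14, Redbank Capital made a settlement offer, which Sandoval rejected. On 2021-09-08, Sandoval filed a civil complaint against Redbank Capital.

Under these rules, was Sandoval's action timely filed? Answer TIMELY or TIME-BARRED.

The cause of action accrued on 2015-08-01, the date of the act.
6 years from 2015-08-01 is 2021-08-01.
No stated provision tolls the period for a pending arbitration, so the interval from 2018-06-28 to 2018-11-04 has no effect on the deadline.
Nothing else in the chronology tolls or restarts the period.
Filing on 2021-09-08 missed the 2021-08-01 deadline — the action is time-barred.

TIME-BARRED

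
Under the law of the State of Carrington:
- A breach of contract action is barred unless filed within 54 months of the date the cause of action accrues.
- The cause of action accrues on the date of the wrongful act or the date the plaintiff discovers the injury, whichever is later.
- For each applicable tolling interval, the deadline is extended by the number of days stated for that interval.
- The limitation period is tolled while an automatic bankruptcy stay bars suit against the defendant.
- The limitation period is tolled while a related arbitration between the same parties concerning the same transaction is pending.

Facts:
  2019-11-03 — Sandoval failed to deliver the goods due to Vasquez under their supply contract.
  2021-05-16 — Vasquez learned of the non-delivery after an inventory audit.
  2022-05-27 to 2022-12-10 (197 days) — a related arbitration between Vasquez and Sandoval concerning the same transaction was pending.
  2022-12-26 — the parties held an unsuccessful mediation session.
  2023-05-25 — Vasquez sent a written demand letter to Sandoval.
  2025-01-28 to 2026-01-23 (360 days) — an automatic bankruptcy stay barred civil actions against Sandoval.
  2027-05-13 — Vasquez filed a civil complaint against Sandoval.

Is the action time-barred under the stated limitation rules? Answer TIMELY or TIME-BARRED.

Taking the later of the act (2019-11-03) and discovery (2021-05-16), the claim accrued on 2021-05-16.
54 months from 2021-05-16 is 2025-11-16.
Because the pending related arbitration ran from 2022-05-27 to 2022-12-10, the deadline is extended by 197 days to 2026-06-01.
Because the automatic bankruptcy stay ran from 2025-01-28 to 2026-01-23, the deadline is extended by 360 days to 2027-05-27.
Nothing else in the chronology tolls or restarts the period.
Filing on 2027-05-13 beat the 2027-05-27 deadline — the action is timely.

TIMELY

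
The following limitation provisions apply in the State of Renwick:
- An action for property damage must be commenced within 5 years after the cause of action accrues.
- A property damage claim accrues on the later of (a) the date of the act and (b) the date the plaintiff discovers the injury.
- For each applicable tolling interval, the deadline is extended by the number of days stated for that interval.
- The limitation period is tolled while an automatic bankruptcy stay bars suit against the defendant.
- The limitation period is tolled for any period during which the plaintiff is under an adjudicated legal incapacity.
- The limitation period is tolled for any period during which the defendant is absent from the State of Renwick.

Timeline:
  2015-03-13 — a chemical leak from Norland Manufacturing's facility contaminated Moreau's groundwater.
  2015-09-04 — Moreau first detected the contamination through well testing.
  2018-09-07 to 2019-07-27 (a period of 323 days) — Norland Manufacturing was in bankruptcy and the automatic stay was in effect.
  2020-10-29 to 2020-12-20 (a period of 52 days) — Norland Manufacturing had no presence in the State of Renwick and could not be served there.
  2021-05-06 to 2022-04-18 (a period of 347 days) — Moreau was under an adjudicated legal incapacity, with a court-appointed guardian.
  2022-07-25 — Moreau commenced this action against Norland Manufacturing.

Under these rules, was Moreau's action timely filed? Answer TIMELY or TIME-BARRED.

TIMELY

Because discovery on 2015-09-04 post-dates the 2015-03-13 act, accrual under the later-of rule falls on 2015-09-04.
Adding the 5 years base period to 2015-09-04 gives a deadline of 2020-09-04, before any tolling.
Because the automatic bankruptcy stay ran from 2018-09-07 to 2019-07-27, the deadline is extended by 323 days to 2021-07-24.
Because the defendant's absence from the jurisdiction ran from 2020-10-29 to 2020-12-20, the deadline is extended by 52 days to 2021-09-14.
Because the plaintiff's legal incapacity ran from 2021-05-06 to 2022-04-18, the deadline is extended by 347 days to 2022-08-27.
Filing on 2022-07-25 beat the 2022-08-27 deadline — the action is timely.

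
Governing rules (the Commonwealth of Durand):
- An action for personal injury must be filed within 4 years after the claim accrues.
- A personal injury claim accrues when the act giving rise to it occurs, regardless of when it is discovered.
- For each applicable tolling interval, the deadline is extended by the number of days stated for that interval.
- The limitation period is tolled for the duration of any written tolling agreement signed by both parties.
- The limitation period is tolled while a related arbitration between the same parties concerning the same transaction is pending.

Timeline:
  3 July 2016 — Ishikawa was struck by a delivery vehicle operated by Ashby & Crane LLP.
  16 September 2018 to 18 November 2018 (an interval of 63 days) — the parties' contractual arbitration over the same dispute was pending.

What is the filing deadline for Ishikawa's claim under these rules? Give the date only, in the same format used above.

4 September 2020

The claim accrued on 3 July 2016, when the wrongful act occurred.
The untolled deadline — 4 years after 3 July 2016 — is 3 July 2020.
Because the pending related arbitration ran from 16 September 2018 to 18 November 2018, the deadline is extended by 63 days to 4 September 2020.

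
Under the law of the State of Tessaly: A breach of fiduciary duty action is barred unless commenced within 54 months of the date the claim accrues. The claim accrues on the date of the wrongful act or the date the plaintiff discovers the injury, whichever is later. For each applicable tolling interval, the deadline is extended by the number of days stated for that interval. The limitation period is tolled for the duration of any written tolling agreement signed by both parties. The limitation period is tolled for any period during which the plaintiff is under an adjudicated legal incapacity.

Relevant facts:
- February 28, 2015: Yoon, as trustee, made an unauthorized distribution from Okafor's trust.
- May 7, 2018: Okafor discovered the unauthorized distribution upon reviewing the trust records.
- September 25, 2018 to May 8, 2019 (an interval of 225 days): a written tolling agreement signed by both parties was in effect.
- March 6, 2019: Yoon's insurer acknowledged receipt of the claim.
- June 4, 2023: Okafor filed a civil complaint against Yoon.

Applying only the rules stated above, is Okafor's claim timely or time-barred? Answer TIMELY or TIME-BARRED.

The claim accrued on May 7, 2018 — the later of the February 28, 2015 act and the May 7, 2018 discovery.
Adding the 54 months base period to May 7, 2018 gives a deadline of November 7, 2022, before any tolling.
Because the written tolling agreement ran from September 25, 2018 to May 8, 2019, the deadline is extended by 225 days to June 20, 2023.
The other events in the timeline have no effect on the limitation period under the stated rules.
The June 4, 2023 filing precedes the June 20, 2023 deadline; the claim is timely.

TIMELY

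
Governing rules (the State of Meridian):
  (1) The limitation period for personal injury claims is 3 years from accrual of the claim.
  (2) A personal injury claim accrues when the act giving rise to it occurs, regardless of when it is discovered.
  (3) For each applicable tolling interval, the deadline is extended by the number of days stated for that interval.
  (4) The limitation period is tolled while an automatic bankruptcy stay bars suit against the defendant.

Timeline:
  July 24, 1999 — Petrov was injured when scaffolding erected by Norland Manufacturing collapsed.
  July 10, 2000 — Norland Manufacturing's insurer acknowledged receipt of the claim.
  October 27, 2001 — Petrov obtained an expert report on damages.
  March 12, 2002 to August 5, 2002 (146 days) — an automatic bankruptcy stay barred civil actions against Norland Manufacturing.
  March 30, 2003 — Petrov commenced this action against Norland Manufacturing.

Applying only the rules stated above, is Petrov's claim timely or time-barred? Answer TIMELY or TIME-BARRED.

The limitation period began to run on July 24, 1999.
3 years from July 24, 1999 is July 24, 2002.
The automatic bankruptcy stay from March 12, 2002 to August 5, 2002 tolled the period for 146 days, extending the deadline to December 17, 2002.
The other events in the timeline have no effect on the limitation period under the stated rules.
Petrov filed on March 30, 2003, after the December 17, 2002 deadline, so the action is time-barred.

TIME-BARRED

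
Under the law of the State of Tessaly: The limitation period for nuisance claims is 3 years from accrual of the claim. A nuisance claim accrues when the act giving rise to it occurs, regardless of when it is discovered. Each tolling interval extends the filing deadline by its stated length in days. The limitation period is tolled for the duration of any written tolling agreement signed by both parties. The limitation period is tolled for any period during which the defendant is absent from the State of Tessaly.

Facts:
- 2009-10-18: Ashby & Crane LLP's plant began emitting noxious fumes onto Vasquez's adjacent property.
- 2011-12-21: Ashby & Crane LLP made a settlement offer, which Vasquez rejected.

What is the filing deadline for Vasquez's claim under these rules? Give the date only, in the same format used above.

2012-10-18

The claim accrued on 2009-10-18, when the wrongful act occurred.
The untolled deadline — 3 years after 2009-10-18 — is 2012-10-18.
The other events in the timeline have no effect on the limitation period under the stated rules.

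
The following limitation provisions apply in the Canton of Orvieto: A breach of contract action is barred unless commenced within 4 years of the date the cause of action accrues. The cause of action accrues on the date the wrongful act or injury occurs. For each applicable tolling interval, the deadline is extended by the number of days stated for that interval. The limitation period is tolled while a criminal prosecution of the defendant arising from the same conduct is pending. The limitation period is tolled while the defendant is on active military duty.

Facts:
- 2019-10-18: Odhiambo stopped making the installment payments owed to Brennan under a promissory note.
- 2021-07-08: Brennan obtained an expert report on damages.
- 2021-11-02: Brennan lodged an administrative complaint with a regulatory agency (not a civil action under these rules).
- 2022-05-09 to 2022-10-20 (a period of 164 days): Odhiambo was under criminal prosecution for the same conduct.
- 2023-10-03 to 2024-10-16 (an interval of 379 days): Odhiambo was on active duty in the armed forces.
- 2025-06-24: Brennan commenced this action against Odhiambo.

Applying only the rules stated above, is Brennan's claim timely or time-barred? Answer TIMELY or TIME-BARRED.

TIME-BARRED

The limitation period began to run on 2019-10-18.
4 years from 2019-10-18 is 2023-10-18.
Because the pending criminal prosecution ran from 2022-05-09 to 2022-10-20, the deadline is extended by 164 days to 2024-03-30.
The defendant's active military service from 2023-10-03 to 2024-10-16 tolled the period for 379 days, extending the deadline to 2025-04-13.
The other events in the timeline have no effect on the limitation period under the stated rules.
The 2025-06-24 filing falls after the 2025-04-13 deadline; the claim is time-barred.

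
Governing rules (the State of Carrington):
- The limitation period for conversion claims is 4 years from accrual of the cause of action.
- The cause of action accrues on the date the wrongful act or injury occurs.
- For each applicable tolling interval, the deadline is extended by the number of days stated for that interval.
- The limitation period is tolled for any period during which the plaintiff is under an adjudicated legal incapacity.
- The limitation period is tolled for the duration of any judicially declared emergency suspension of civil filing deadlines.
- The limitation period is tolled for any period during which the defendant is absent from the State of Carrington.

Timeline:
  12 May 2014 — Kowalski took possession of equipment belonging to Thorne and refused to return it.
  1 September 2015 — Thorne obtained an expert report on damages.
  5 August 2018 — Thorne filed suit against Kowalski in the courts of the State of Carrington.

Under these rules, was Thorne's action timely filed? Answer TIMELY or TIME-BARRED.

TIME-BARRED

The cause of action accrued on 12 May 2014, the date of the act.
The untolled deadline — 4 years after 12 May 2014 — is 12 May 2018.
The other events in the timeline have no effect on the limitation period under the stated rules.
Thorne filed on 5 August 2018, after the 12 May 2018 deadline, so the action is time-barred.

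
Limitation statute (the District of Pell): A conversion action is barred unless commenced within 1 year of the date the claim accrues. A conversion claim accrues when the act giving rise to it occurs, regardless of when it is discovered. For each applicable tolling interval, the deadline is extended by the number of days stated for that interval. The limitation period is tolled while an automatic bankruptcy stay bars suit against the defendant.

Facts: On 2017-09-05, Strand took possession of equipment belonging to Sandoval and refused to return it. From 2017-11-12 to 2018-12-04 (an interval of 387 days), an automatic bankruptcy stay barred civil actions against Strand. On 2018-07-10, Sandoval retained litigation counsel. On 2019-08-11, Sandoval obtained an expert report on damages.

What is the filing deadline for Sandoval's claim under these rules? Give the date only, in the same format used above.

The claim accrued on 2017-09-05, the date of the act.
The untolled deadline — 1 year after 2017-09-05 — is 2018-09-05.
Because the automatic bankruptcy stay ran from 2017-11-12 to 2018-12-04, the deadline is extended by 387 days to 2019-09-27.
Nothing else in the chronology tolls or restarts the period.

2019-09-27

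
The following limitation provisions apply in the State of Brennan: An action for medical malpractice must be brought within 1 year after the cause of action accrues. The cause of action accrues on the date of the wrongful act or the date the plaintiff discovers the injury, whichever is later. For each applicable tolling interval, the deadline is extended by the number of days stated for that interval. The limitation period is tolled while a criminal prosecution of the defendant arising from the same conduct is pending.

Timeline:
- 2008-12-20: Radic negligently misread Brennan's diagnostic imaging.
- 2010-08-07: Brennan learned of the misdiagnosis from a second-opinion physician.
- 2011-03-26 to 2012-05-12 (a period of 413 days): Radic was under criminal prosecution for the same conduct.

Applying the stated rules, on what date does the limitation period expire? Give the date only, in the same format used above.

2012-09-23

The claim accrued on 2010-08-07 — the later of the 2008-12-20 act and the 2010-08-07 discovery.
Adding the 1 year base period to 2010-08-07 gives a deadline of 2011-08-07, before any tolling.
The period was tolled for 413 days by the pending criminal prosecution (2011-03-26 to 2012-05-12), pushing the deadline to 2012-09-23.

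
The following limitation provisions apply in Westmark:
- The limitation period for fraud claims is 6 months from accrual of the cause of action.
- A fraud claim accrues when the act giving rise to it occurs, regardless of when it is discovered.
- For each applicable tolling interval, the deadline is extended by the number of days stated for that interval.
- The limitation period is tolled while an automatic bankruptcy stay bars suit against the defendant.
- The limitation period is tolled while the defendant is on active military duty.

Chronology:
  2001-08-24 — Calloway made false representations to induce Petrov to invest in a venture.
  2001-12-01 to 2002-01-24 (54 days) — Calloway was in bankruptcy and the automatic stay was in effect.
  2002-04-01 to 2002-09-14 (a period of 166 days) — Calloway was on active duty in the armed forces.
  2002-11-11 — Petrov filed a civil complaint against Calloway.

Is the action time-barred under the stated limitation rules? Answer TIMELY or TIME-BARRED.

TIME-BARRED

The limitation period began to run on 2001-08-24.
6 months from 2001-08-24 is 2002-02-24.
The period was tolled for 54 days by the automatic bankruptcy stay (2001-12-01 to 2002-01-24), pushing the deadline to 2002-04-19.
The defendant's active military service from 2002-04-01 to 2002-09-14 tolled the period for 166 days, extending the deadline to 2002-10-02.
Petrov filed on 2002-11-11, after the 2002-10-02 deadline, so the action is time-barred.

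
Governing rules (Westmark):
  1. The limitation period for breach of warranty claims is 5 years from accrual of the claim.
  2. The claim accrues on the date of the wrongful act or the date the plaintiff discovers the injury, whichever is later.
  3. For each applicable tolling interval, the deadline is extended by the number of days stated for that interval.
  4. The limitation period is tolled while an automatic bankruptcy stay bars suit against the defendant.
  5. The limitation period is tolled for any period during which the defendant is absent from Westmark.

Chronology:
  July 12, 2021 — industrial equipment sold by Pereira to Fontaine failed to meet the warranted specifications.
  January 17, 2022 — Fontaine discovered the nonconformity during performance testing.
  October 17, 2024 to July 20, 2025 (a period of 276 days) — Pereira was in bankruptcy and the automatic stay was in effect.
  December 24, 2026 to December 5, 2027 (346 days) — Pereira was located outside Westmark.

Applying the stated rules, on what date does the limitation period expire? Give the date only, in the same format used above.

Because discovery on January 17, 2022 post-dates the July 12, 2021 act, accrual under the later-of rule falls on January 17, 2022.
The untolled deadline — 5 years after January 17, 2022 — is January 17, 2027.
The period was tolled for 276 days by the automatic bankruptcy stay (October 17, 2024 to July 20, 2025), pushing the deadline to October 20, 2027.
The defendant's absence from the jurisdiction from December 24, 2026 to December 5, 2027 tolled the period for 346 days, extending the deadline to September 30, 2028.

September 30, 2028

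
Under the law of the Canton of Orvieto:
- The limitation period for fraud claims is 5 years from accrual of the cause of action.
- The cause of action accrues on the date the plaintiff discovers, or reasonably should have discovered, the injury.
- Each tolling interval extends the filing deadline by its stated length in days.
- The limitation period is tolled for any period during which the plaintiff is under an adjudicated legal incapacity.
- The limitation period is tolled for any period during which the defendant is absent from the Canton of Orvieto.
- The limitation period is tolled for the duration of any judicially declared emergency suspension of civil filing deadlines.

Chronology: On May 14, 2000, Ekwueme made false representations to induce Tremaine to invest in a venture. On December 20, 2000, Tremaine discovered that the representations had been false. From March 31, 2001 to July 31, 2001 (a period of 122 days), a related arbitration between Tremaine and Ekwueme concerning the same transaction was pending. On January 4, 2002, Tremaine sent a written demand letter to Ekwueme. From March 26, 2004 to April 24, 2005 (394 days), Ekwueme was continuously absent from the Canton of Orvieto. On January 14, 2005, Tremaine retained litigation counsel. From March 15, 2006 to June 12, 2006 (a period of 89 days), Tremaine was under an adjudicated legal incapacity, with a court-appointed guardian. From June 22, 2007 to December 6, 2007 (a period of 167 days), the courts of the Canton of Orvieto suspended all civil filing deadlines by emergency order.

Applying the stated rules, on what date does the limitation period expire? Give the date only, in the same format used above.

Under the discovery rule, the claim accrued on December 20, 2000, when Tremaine discovered the injury — not on the May 14, 2000 date of the underlying act.
The untolled deadline — 5 years after December 20, 2000 — is December 20, 2005.
The defendant's absence from the jurisdiction from March 26, 2004 to April 24, 2005 tolled the period for 394 days, extending the deadline to January 18, 2007.
The period was tolled for 89 days by the plaintiff's legal incapacity (March 15, 2006 to June 12, 2006), pushing the deadline to April 17, 2007.
The emergency suspension of filing deadlines from June 22, 2007 to December 6, 2007 began after the period had already run on April 17, 2007, so it has no tolling effect.
Although a pending arbitration ran from March 31, 2001 to July 31, 2001, the stated rules do not make that a tolling event, so it is disregarded.
None of the other events listed affects the running of the period under the stated rules.

April 17, 2007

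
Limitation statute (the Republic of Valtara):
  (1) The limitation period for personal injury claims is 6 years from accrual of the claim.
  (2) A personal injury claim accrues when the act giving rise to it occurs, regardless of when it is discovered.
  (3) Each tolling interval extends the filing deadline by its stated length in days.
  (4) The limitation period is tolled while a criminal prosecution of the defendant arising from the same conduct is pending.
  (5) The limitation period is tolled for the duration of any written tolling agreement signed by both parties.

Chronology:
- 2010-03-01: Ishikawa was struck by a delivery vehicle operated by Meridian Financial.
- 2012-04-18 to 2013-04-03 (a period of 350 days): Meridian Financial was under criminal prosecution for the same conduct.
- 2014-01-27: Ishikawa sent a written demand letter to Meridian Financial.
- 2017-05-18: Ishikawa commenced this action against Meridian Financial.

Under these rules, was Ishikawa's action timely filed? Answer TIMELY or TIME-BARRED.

TIME-BARRED

The claim accrued on 2010-03-01, when the wrongful act occurred.
Adding the 6 years base period to 2010-03-01 gives a deadline of 2016-03-01, before any tolling.
Because the pending criminal prosecution ran from 2012-04-18 to 2013-04-03, the deadline is extended by 350 days to 2017-02-14.
The other events in the timeline have no effect on the limitation period under the stated rules.
Filing on 2017-05-18 missed the 2017-02-14 deadline — the action is time-barred.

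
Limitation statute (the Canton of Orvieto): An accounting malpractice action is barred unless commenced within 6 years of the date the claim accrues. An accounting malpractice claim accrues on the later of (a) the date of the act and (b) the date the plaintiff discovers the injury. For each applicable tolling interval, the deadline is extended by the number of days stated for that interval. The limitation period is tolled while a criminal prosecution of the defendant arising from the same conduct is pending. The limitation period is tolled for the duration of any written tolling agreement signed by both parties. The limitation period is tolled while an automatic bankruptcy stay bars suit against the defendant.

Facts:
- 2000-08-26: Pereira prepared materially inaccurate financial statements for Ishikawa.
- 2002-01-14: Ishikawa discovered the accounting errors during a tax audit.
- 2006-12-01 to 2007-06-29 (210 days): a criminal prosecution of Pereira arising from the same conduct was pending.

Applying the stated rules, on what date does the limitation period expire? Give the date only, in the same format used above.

2008-08-11

Taking the later of the act (2000-08-26) and discovery (2002-01-14), the claim accrued on 2002-01-14.
The untolled deadline — 6 years after 2002-01-14 — is 2008-01-14.
The period was tolled for 210 days by the pending criminal prosecution (2006-12-01 to 2007-06-29), pushing the deadline to 2008-08-11.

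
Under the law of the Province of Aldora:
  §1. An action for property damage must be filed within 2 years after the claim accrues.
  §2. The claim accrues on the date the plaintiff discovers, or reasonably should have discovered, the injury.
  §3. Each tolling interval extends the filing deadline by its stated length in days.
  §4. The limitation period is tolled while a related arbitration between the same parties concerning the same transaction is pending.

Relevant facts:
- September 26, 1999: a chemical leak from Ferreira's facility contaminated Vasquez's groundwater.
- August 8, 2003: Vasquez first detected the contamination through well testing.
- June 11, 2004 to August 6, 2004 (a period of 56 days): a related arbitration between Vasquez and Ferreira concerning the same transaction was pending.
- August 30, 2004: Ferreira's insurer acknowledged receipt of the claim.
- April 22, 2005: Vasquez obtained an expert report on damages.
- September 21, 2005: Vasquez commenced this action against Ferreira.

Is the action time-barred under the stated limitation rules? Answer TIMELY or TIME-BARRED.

TIMELY

Under the discovery rule, the claim accrued on August 8, 2003, when Vasquez discovered the injury — not on the September 26, 1999 date of the underlying act.
The untolled deadline — 2 years after August 8, 2003 — is August 8, 2005.
The period was tolled for 56 days by the pending related arbitration (June 11, 2004 to August 6, 2004), pushing the deadline to October 3, 2005.
None of the other events listed affects the running of the period under the stated rules.
The September 21, 2005 filing precedes the October 3, 2005 deadline; the claim is timely.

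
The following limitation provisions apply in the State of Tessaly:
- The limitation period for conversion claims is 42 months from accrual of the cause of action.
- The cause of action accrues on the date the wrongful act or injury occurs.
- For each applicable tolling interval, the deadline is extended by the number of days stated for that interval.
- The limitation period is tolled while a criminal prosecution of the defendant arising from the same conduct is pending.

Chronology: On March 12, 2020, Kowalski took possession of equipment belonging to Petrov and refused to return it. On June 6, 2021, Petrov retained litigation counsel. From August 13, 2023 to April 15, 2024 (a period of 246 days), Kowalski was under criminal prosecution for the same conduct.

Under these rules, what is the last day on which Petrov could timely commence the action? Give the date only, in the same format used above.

The cause of action accrued on March 12, 2020, the date of the act.
42 months from March 12, 2020 is September 12, 2023.
The pending criminal prosecution from August 13, 2023 to April 15, 2024 tolled the period for 246 days, extending the deadline to May 15, 2024.
The other events in the timeline have no effect on the limitation period under the stated rules.

May 15, 2024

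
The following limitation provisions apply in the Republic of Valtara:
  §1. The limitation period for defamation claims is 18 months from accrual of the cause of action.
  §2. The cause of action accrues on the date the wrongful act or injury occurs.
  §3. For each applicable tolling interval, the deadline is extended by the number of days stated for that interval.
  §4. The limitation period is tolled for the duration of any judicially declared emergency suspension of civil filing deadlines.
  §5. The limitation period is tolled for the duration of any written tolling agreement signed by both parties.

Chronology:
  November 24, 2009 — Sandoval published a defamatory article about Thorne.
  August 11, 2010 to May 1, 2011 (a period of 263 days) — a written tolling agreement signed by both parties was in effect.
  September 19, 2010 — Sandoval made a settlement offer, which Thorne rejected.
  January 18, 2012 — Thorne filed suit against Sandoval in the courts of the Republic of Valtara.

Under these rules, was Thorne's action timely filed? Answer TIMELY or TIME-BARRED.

The limitation period began to run on November 24, 2009.
18 months from November 24, 2009 is May 24, 2011.
The written tolling agreement from August 11, 2010 to May 1, 2011 tolled the period for 263 days, extending the deadline to February 11, 2012.
The other events in the timeline have no effect on the limitation period under the stated rules.
Thorne filed on January 18, 2012, before the February 11, 2012 deadline, so the action is timely.

TIMELY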